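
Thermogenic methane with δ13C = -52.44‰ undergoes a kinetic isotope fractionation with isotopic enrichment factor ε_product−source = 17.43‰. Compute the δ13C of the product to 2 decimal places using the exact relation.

To first order, δ_product ≈ δ_source + ε = -35.01‰.
Exactly, δ_product = (δ_source + 1000)·(ε/1000 + 1) − 1000.
δ_product = (-52.44 + 1000) × (17.43/1000 + 1) − 1000
δ_product = -35.924‰

-35.92‰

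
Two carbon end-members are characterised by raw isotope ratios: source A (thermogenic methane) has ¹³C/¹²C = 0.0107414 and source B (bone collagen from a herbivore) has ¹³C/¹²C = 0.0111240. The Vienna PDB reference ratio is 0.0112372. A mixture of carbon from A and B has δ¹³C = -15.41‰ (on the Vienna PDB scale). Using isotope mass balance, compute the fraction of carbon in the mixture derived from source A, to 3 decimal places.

δ_A = (0.0107414/0.0112372 − 1)×1000 = (0.955879 − 1)×1000 = -44.121‰
δ_B = (0.0111240/0.0112372 − 1)×1000 = (0.989926 − 1)×1000 = -10.074‰
f_A = (δ_mix − δ_B)/(δ_A − δ_B) = (-15.41 − (-10.074))/(-44.121 − (-10.074))
f_A = -5.336 / -34.048 = 0.1567

0.157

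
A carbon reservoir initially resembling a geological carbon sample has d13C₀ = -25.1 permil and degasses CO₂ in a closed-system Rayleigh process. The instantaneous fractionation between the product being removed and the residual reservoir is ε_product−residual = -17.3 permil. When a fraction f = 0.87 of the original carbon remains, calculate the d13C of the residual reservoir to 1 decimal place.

-22.7 permil

Rayleigh residual: δ_res = (δ₀ + 1000)·f^(α−1) − 1000
α = ε/1000 + 1 = 0.98270, so α − 1 = -0.01730
f^(α−1) = 0.87^(-0.01730) = 1.002412
δ_res = (-25.1 + 1000) × 1.002412 − 1000 = 977.252 − 1000 = -22.75 permil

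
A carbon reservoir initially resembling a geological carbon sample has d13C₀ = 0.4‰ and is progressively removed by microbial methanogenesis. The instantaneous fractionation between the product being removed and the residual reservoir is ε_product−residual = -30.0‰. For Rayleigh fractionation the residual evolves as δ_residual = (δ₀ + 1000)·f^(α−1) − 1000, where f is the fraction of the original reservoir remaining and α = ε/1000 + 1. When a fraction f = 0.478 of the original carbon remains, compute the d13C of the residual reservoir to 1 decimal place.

Rayleigh residual: δ_res = (δ₀ + 1000)·f^(α−1) − 1000
α = ε/1000 + 1 = 0.97000, so α − 1 = -0.03000
f^(α−1) = 0.478^(-0.03000) = 1.022391
δ_res = (0.4 + 1000) × 1.022391 − 1000 = 1022.800 − 1000 = 22.80‰

22.8‰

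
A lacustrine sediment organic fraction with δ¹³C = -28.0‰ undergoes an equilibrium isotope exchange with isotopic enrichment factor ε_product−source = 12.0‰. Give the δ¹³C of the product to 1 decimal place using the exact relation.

-16.3‰

Exactly, δ_product = (δ_source + 1000)·(ε/1000 + 1) − 1000.
δ_product = (-28.0 + 1000) × (12.0/1000 + 1) − 1000
δ_product = -16.34‰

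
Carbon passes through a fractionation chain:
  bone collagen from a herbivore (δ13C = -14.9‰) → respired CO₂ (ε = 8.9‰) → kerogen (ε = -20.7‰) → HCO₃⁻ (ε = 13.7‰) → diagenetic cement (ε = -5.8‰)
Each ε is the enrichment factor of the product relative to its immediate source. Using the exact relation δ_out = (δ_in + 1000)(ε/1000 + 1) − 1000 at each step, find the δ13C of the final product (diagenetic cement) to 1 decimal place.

-19.1‰

step 1: δ = (-14.90 + 1000)·(8.9/1000 + 1) − 1000 = -6.13‰
step 2: δ = (-6.13 + 1000)·(-20.7/1000 + 1) − 1000 = -26.71‰
step 3: δ = (-26.71 + 1000)·(13.7/1000 + 1) − 1000 = -13.37‰
step 4: δ = (-13.37 + 1000)·(-5.8/1000 + 1) − 1000 = -19.09‰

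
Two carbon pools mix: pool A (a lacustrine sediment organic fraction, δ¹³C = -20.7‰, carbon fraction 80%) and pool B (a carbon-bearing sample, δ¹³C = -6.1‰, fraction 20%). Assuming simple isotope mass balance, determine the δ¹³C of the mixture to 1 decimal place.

-17.8‰

δ_mix = f_A·δ_A + f_B·δ_B
δ_mix = 0.80 × (-20.7) + 0.20 × (-6.1)
δ_mix = -16.56 + -1.22 = -17.78‰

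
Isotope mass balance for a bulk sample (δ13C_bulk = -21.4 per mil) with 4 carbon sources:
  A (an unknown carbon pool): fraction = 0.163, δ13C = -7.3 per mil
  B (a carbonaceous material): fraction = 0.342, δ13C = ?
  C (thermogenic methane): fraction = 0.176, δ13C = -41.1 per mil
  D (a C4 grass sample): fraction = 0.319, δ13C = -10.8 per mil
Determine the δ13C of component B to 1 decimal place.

Isotope mass balance: δ_bulk = Σ fᵢ·δᵢ.
-21.4 = 0.163×(-7.3) + 0.342×δ_B + 0.176×(-41.1) + 0.319×(-10.8)
0.342·δ_B = -21.4 − (-11.869) = -9.531
δ_B = -9.531 / 0.342 = -27.87 per mil

-27.9 per mil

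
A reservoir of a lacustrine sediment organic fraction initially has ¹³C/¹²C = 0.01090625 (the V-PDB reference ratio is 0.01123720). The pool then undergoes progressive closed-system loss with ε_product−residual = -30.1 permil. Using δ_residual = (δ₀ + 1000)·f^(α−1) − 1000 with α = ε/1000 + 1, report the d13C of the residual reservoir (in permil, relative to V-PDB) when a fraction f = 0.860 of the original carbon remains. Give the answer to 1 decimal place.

δ₀ = (0.01090625/0.01123720 − 1)×1000 = (0.970549 − 1)×1000 = -29.451 permil
α − 1 = ε/1000 = -0.0301
f^(α−1) = 0.860^(-0.0301) = 1.004550
δ_res = (-29.451 + 1000) × 1.004550 − 1000 = 974.965 − 1000 = -25.04 permil

-25.0 permil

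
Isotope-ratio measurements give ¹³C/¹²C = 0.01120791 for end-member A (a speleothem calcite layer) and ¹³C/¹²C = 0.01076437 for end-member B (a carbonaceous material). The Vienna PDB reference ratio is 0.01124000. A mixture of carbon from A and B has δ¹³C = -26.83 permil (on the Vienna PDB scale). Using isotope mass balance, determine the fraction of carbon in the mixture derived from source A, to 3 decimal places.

0.392

δ_A = (0.01120791/0.01124000 − 1)×1000 = (0.997145 − 1)×1000 = -2.855 permil
δ_B = (0.01076437/0.01124000 − 1)×1000 = (0.957684 − 1)×1000 = -42.316 permil
f_A = (δ_mix − δ_B)/(δ_A − δ_B) = (-26.83 − (-42.316))/(-2.855 − (-42.316))
f_A = 15.486 / 39.461 = 0.3924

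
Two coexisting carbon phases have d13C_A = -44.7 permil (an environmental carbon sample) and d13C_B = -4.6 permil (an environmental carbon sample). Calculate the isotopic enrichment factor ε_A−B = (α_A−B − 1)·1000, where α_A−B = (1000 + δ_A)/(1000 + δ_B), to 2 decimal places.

α_A−B = (1000 + -44.7) / (1000 + -4.6) = 955.3 / 995.4 = 0.959715
ε_A−B = (0.959715 − 1) × 1000 = -40.285 permil
(The approximation ε ≈ δ_A − δ_B would give -40.1 permil.)

-40.29 permil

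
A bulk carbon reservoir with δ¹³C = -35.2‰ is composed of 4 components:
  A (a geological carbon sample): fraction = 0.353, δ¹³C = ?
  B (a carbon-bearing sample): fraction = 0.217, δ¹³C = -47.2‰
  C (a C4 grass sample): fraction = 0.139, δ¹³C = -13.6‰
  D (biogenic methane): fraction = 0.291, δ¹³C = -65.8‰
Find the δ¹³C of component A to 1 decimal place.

Isotope mass balance: δ_bulk = Σ fᵢ·δᵢ.
-35.2 = 0.353×δ_A + 0.217×(-47.2) + 0.139×(-13.6) + 0.291×(-65.8)
0.353·δ_A = -35.2 − (-31.281) = -3.919
δ_A = -3.919 / 0.353 = -11.10‰

-11.1‰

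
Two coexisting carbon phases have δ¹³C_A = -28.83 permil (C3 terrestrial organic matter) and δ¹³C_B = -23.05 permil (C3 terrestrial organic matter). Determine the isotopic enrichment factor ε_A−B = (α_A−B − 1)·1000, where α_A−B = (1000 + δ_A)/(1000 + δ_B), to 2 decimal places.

-5.92 permil

α_A−B = (1000 + -28.83) / (1000 + -23.05) = 971.17 / 976.95 = 0.994084
ε_A−B = (0.994084 − 1) × 1000 = -5.916 permil
(The approximation ε ≈ δ_A − δ_B would give -5.78 permil.)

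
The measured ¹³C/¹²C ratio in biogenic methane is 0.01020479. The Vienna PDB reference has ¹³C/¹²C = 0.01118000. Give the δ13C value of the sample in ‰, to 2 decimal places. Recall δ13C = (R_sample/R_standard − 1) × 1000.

δ13C = (R_sample / R_standard − 1) × 1000
R_sample / R_standard = 0.01020479 / 0.01118000 = 0.912772
δ13C = (0.912772 − 1) × 1000 = -87.228‰

-87.23‰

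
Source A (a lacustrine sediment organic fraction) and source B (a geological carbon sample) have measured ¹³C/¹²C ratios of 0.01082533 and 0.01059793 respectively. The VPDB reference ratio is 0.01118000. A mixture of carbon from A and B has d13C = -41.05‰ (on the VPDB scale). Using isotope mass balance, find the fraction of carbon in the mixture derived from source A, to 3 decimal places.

δ_A = (0.01082533/0.01118000 − 1)×1000 = (0.968276 − 1)×1000 = -31.724‰
δ_B = (0.01059793/0.01118000 − 1)×1000 = (0.947936 − 1)×1000 = -52.064‰
f_A = (δ_mix − δ_B)/(δ_A − δ_B) = (-41.05 − (-52.064))/(-31.724 − (-52.064))
f_A = 11.014 / 20.340 = 0.5415

0.541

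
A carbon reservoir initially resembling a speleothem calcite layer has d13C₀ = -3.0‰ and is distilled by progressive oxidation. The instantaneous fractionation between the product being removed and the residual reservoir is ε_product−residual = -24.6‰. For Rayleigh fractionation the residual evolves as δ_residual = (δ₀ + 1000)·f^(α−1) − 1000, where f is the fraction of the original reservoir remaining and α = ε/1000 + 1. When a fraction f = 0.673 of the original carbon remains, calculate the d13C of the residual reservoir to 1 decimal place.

6.8‰

Rayleigh residual: δ_res = (δ₀ + 1000)·f^(α−1) − 1000
α = ε/1000 + 1 = 0.97540, so α − 1 = -0.02460
f^(α−1) = 0.673^(-0.02460) = 1.009789
δ_res = (-3.0 + 1000) × 1.009789 − 1000 = 1006.760 − 1000 = 6.76‰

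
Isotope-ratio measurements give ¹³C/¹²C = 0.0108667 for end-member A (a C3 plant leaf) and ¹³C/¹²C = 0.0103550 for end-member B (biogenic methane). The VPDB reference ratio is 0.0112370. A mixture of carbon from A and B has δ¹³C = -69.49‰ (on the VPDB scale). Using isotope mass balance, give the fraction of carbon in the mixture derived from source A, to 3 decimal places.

0.198

δ_A = (0.0108667/0.0112370 − 1)×1000 = (0.967046 − 1)×1000 = -32.954‰
δ_B = (0.0103550/0.0112370 − 1)×1000 = (0.921509 − 1)×1000 = -78.491‰
f_A = (δ_mix − δ_B)/(δ_A − δ_B) = (-69.49 − (-78.491))/(-32.954 − (-78.491))
f_A = 9.001 / 45.537 = 0.1977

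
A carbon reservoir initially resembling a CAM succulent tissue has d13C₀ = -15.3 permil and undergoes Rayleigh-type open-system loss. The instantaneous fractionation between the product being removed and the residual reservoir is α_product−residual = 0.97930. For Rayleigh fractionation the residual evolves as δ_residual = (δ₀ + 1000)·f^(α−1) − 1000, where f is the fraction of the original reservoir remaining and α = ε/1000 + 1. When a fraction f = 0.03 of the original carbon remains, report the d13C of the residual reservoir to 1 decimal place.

58.8 permil

Rayleigh residual: δ_res = (δ₀ + 1000)·f^(α−1) − 1000
α − 1 = -0.02070
f^(α−1) = 0.03^(-0.02070) = 1.075285
δ_res = (-15.3 + 1000) × 1.075285 − 1000 = 1058.833 − 1000 = 58.83 permil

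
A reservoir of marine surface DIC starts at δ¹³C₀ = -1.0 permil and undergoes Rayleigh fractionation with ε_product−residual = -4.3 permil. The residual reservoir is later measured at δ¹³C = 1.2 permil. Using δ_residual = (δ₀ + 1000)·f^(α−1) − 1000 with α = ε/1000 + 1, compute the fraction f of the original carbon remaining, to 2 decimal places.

α − 1 = ε/1000 = -0.0043
(δ_res + 1000)/(δ₀ + 1000) = (1.2 + 1000)/(-1.0 + 1000) = 1001.2/999.0 = 1.002202
f = 1.002202^(1/-0.0043) = exp(ln(1.002202)/-0.0043) = exp(0.00220/-0.0043)
f = exp(-0.5116) = 0.5995

0.60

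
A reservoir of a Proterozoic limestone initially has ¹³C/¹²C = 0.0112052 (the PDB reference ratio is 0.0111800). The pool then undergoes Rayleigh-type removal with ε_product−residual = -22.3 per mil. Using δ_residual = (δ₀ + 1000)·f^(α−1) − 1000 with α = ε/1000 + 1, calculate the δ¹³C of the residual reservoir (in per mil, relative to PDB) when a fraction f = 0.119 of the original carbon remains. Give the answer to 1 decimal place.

51.0 per mil

δ₀ = (0.0112052/0.0111800 − 1)×1000 = (1.002254 − 1)×1000 = 2.254 per mil
α − 1 = ε/1000 = -0.0223
f^(α−1) = 0.119^(-0.0223) = 1.048613
δ_res = (2.254 + 1000) × 1.048613 − 1000 = 1050.977 − 1000 = 50.98 per mil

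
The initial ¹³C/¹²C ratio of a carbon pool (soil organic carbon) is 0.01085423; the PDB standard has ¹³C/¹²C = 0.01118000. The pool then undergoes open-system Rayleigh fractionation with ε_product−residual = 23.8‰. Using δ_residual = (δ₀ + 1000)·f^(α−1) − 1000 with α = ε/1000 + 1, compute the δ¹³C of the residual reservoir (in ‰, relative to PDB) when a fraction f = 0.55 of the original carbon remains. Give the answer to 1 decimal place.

δ₀ = (0.01085423/0.01118000 − 1)×1000 = (0.970861 − 1)×1000 = -29.139‰
α − 1 = ε/1000 = 0.0238
f^(α−1) = 0.55^(0.0238) = 0.985872
δ_res = (-29.139 + 1000) × 0.985872 − 1000 = 957.145 − 1000 = -42.85‰

-42.9‰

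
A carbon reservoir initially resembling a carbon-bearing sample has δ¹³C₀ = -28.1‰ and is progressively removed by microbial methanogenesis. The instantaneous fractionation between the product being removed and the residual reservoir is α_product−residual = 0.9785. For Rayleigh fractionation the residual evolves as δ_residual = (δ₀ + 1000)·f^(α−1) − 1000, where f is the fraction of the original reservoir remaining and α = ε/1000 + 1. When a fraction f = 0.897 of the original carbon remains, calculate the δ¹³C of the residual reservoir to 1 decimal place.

-25.8‰

Rayleigh residual: δ_res = (δ₀ + 1000)·f^(α−1) − 1000
α − 1 = -0.02150
f^(α−1) = 0.897^(-0.02150) = 1.002340
δ_res = (-28.1 + 1000) × 1.002340 − 1000 = 974.174 − 1000 = -25.83‰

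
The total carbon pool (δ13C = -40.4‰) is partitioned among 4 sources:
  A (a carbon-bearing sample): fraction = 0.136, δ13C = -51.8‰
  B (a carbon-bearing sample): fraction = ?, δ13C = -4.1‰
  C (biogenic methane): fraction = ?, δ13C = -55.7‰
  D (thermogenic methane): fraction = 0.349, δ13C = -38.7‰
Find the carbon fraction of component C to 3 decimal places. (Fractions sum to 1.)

0.344

Let f_C and f_B be the unknown fractions; fractions sum to 1 so f_C + f_B = 0.515.
Mass balance: Σ fᵢ·δᵢ = δ_bulk ⇒ f_C·(-55.7) + f_B·(-4.1) = -40.4 − (-20.551) = -19.849
Substitute f_B = 0.515 − f_C:
f_C·(-55.7 − -4.1) = -19.849 − 0.515×(-4.1) = -17.737
f_C = -17.737 / -51.6 = 0.3437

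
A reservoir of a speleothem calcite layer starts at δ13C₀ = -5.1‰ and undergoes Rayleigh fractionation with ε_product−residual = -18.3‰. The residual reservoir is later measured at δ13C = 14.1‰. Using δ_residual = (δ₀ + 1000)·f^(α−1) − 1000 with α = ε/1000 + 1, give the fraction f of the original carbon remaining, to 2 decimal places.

0.35

α − 1 = ε/1000 = -0.0183
(δ_res + 1000)/(δ₀ + 1000) = (14.1 + 1000)/(-5.1 + 1000) = 1014.1/994.9 = 1.019298
f = 1.019298^(1/-0.0183) = exp(ln(1.019298)/-0.0183) = exp(0.01911/-0.0183)
f = exp(-1.0445) = 0.3519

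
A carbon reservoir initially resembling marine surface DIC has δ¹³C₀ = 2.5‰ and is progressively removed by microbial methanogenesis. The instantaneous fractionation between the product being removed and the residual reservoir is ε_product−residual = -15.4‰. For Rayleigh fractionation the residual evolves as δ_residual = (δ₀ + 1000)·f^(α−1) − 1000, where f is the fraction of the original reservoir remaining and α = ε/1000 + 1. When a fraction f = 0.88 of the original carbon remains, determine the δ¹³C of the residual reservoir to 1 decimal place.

Rayleigh residual: δ_res = (δ₀ + 1000)·f^(α−1) − 1000
α = ε/1000 + 1 = 0.98460, so α − 1 = -0.01540
f^(α−1) = 0.88^(-0.01540) = 1.001971
δ_res = (2.5 + 1000) × 1.001971 − 1000 = 1004.475 − 1000 = 4.48‰

4.5‰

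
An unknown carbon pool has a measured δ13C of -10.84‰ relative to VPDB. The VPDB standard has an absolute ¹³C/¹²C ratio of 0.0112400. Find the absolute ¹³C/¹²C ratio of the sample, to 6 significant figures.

R_sample = R_standard × (δ13C/1000 + 1)
R_sample = 0.0112400 × (-10.84/1000 + 1) = 0.0112400 × 0.989160
R_sample = 0.0111182

0.0111182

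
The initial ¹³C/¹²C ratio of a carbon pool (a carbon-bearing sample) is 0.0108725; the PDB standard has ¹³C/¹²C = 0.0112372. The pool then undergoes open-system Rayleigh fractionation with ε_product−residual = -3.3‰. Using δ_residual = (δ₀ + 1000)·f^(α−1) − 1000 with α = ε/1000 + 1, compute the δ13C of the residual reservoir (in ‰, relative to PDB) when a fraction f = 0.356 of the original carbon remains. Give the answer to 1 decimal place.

-29.2‰

δ₀ = (0.0108725/0.0112372 − 1)×1000 = (0.967545 − 1)×1000 = -32.455‰
α − 1 = ε/1000 = -0.0033
f^(α−1) = 0.356^(-0.0033) = 1.003414
δ_res = (-32.455 + 1000) × 1.003414 − 1000 = 970.849 − 1000 = -29.15‰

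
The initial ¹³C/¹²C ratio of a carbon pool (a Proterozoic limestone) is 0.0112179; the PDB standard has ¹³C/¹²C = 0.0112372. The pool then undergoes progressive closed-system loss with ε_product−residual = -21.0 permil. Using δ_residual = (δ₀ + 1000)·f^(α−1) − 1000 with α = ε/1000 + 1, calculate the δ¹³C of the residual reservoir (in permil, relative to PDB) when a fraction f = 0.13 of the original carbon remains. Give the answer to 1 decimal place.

δ₀ = (0.0112179/0.0112372 − 1)×1000 = (0.998282 − 1)×1000 = -1.718 permil
α − 1 = ε/1000 = -0.0210
f^(α−1) = 0.13^(-0.0210) = 1.043776
δ_res = (-1.718 + 1000) × 1.043776 − 1000 = 1041.983 − 1000 = 41.98 permil

42.0 permil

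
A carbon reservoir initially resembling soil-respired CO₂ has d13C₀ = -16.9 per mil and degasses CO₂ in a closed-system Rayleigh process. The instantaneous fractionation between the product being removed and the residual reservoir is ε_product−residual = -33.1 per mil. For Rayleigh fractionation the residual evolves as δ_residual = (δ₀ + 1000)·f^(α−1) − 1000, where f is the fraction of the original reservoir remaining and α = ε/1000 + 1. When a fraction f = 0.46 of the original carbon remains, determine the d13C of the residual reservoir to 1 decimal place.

8.7 per mil

Rayleigh residual: δ_res = (δ₀ + 1000)·f^(α−1) − 1000
α = ε/1000 + 1 = 0.96690, so α − 1 = -0.03310
f^(α−1) = 0.46^(-0.03310) = 1.026036
δ_res = (-16.9 + 1000) × 1.026036 − 1000 = 1008.696 − 1000 = 8.70 per mil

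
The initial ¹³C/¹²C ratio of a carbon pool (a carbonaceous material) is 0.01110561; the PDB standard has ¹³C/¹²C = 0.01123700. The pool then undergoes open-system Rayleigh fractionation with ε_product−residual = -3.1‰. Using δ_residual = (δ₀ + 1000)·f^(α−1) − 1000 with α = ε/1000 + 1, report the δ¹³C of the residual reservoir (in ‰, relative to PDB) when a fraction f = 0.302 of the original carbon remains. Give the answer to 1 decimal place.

-8.0‰

δ₀ = (0.01110561/0.01123700 − 1)×1000 = (0.988307 − 1)×1000 = -11.693‰
α − 1 = ε/1000 = -0.0031
f^(α−1) = 0.302^(-0.0031) = 1.003719
δ_res = (-11.693 + 1000) × 1.003719 − 1000 = 991.983 − 1000 = -8.02‰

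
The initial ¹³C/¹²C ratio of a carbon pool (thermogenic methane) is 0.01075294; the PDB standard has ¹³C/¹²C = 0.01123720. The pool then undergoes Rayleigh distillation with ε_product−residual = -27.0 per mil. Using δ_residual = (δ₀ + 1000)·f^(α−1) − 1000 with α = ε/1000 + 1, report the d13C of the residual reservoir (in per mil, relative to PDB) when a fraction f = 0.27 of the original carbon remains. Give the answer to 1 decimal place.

δ₀ = (0.01075294/0.01123720 − 1)×1000 = (0.956906 − 1)×1000 = -43.094 per mil
α − 1 = ε/1000 = -0.0270
f^(α−1) = 0.27^(-0.0270) = 1.035984
δ_res = (-43.094 + 1000) × 1.035984 − 1000 = 991.339 − 1000 = -8.66 per mil

-8.7 per mil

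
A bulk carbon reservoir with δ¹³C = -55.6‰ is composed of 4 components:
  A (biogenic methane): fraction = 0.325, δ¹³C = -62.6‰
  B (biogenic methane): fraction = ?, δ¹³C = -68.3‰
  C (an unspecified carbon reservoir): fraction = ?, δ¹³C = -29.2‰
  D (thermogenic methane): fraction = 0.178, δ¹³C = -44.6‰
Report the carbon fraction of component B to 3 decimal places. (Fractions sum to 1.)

Let f_B and f_C be the unknown fractions; fractions sum to 1 so f_B + f_C = 0.497.
Mass balance: Σ fᵢ·δᵢ = δ_bulk ⇒ f_B·(-68.3) + f_C·(-29.2) = -55.6 − (-28.284) = -27.316
Substitute f_C = 0.497 − f_B:
f_B·(-68.3 − -29.2) = -27.316 − 0.497×(-29.2) = -12.804
f_B = -12.804 / -39.1 = 0.3275

0.327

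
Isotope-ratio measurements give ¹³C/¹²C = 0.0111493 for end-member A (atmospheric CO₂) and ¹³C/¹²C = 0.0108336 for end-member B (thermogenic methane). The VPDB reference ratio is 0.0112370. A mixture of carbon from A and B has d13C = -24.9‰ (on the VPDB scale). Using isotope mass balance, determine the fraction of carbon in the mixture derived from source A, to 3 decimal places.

δ_A = (0.0111493/0.0112370 − 1)×1000 = (0.992195 − 1)×1000 = -7.805‰
δ_B = (0.0108336/0.0112370 − 1)×1000 = (0.964101 − 1)×1000 = -35.899‰
f_A = (δ_mix − δ_B)/(δ_A − δ_B) = (-24.9 − (-35.899))/(-7.805 − (-35.899))
f_A = 10.999 / 28.095 = 0.3915

0.392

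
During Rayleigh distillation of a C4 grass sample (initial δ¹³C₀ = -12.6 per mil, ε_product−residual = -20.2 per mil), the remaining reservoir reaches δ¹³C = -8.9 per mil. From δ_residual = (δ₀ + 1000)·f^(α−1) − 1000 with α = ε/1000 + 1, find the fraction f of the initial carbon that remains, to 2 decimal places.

0.83

α − 1 = ε/1000 = -0.0202
(δ_res + 1000)/(δ₀ + 1000) = (-8.9 + 1000)/(-12.6 + 1000) = 991.1/987.4 = 1.003747
f = 1.003747^(1/-0.0202) = exp(ln(1.003747)/-0.0202) = exp(0.00374/-0.0202)
f = exp(-0.1852) = 0.8310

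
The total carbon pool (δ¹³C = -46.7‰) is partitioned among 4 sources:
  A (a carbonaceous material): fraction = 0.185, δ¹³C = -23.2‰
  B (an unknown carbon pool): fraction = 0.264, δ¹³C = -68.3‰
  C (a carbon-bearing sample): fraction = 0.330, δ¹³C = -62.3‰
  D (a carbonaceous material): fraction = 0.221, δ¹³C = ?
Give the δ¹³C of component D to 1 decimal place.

Isotope mass balance: δ_bulk = Σ fᵢ·δᵢ.
-46.7 = 0.185×(-23.2) + 0.264×(-68.3) + 0.330×(-62.3) + 0.221×δ_D
0.221·δ_D = -46.7 − (-42.882) = -3.818
δ_D = -3.818 / 0.221 = -17.28‰

-17.3‰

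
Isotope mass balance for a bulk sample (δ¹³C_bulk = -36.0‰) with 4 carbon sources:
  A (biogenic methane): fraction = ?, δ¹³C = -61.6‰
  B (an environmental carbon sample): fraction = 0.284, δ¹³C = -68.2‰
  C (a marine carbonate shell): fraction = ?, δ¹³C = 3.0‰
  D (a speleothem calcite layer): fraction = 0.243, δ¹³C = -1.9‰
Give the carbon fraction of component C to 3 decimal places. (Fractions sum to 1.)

0.201

Let f_C and f_A be the unknown fractions; fractions sum to 1 so f_C + f_A = 0.473.
Mass balance: Σ fᵢ·δᵢ = δ_bulk ⇒ f_C·(3.0) + f_A·(-61.6) = -36.0 − (-19.831) = -16.169
Substitute f_A = 0.473 − f_C:
f_C·(3.0 − -61.6) = -16.169 − 0.473×(-61.6) = 12.967
f_C = 12.967 / 64.6 = 0.2007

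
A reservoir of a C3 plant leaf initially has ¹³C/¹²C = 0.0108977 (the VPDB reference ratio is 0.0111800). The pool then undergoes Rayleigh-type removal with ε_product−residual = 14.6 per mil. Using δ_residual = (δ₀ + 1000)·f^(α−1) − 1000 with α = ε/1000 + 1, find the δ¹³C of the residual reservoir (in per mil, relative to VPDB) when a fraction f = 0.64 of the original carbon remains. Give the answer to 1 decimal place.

-31.6 per mil

δ₀ = (0.0108977/0.0111800 − 1)×1000 = (0.974750 − 1)×1000 = -25.250 per mil
α − 1 = ε/1000 = 0.0146
f^(α−1) = 0.64^(0.0146) = 0.993505
δ_res = (-25.250 + 1000) × 0.993505 − 1000 = 968.419 − 1000 = -31.58 per mil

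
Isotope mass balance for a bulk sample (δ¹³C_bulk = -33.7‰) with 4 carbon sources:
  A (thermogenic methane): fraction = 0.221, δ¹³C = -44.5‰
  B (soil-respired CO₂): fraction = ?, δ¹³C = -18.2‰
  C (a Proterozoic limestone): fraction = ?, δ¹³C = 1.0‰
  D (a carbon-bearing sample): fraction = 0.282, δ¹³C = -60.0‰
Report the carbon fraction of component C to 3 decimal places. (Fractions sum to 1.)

0.109

Let f_C and f_B be the unknown fractions; fractions sum to 1 so f_C + f_B = 0.497.
Mass balance: Σ fᵢ·δᵢ = δ_bulk ⇒ f_C·(1.0) + f_B·(-18.2) = -33.7 − (-26.755) = -6.946
Substitute f_B = 0.497 − f_C:
f_C·(1.0 − -18.2) = -6.946 − 0.497×(-18.2) = 2.100
f_C = 2.100 / 19.2 = 0.1094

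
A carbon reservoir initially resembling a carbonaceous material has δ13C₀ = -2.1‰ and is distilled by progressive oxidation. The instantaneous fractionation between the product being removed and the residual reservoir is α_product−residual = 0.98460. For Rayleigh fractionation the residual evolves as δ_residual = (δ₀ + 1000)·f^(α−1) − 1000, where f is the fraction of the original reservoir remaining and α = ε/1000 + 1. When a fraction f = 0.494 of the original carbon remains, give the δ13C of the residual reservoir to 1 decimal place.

Rayleigh residual: δ_res = (δ₀ + 1000)·f^(α−1) − 1000
α − 1 = -0.01540
f^(α−1) = 0.494^(-0.01540) = 1.010920
δ_res = (-2.1 + 1000) × 1.010920 − 1000 = 1008.797 − 1000 = 8.80‰

8.8‰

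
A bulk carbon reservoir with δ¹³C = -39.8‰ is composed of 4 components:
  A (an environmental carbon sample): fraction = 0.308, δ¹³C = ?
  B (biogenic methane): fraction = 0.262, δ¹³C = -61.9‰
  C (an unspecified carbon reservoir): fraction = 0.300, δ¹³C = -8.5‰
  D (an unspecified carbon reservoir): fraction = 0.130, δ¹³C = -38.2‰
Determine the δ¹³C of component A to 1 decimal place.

Isotope mass balance: δ_bulk = Σ fᵢ·δᵢ.
-39.8 = 0.308×δ_A + 0.262×(-61.9) + 0.300×(-8.5) + 0.130×(-38.2)
0.308·δ_A = -39.8 − (-23.734) = -16.066
δ_A = -16.066 / 0.308 = -52.16‰

-52.2‰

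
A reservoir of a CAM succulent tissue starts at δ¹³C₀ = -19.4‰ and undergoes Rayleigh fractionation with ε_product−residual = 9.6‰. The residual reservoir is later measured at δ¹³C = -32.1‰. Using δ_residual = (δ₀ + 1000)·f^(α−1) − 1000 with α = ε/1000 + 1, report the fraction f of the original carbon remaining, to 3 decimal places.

0.257

α − 1 = ε/1000 = 0.0096
(δ_res + 1000)/(δ₀ + 1000) = (-32.1 + 1000)/(-19.4 + 1000) = 967.9/980.6 = 0.987049
f = 0.987049^(1/0.0096) = exp(ln(0.987049)/0.0096) = exp(-0.01304/0.0096)
f = exp(-1.3579) = 0.2572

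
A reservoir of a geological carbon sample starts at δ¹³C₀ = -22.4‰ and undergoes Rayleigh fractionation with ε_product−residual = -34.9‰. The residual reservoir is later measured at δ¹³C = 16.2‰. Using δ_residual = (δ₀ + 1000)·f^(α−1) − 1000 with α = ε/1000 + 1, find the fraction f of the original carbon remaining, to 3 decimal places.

0.330

α − 1 = ε/1000 = -0.0349
(δ_res + 1000)/(δ₀ + 1000) = (16.2 + 1000)/(-22.4 + 1000) = 1016.2/977.6 = 1.039484
f = 1.039484^(1/-0.0349) = exp(ln(1.039484)/-0.0349) = exp(0.03872/-0.0349)
f = exp(-1.1096) = 0.3297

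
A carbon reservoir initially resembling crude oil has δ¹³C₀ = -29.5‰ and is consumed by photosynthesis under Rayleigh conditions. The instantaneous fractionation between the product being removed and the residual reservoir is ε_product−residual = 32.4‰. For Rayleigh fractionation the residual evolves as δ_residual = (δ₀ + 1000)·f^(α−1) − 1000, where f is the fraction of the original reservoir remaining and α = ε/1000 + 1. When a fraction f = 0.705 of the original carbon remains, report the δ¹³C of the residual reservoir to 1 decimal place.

-40.4‰

Rayleigh residual: δ_res = (δ₀ + 1000)·f^(α−1) − 1000
α = ε/1000 + 1 = 1.03240, so α − 1 = 0.03240
f^(α−1) = 0.705^(0.03240) = 0.988738
δ_res = (-29.5 + 1000) × 0.988738 − 1000 = 959.570 − 1000 = -40.43‰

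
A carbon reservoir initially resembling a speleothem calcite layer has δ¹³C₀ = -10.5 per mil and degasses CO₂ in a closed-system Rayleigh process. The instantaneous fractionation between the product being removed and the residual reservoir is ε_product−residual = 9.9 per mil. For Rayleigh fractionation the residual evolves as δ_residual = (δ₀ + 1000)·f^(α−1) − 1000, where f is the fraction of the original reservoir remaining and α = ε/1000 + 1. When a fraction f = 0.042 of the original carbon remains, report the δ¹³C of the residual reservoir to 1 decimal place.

Rayleigh residual: δ_res = (δ₀ + 1000)·f^(α−1) − 1000
α = ε/1000 + 1 = 1.00990, so α − 1 = 0.00990
f^(α−1) = 0.042^(0.00990) = 0.969104
δ_res = (-10.5 + 1000) × 0.969104 − 1000 = 958.928 − 1000 = -41.07 per mil

-41.1 per mil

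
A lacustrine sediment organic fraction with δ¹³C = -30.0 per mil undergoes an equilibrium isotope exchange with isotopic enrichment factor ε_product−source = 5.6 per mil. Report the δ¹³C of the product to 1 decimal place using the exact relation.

Exactly, δ_product = (δ_source + 1000)·(ε/1000 + 1) − 1000.
δ_product = (-30.0 + 1000) × (5.6/1000 + 1) − 1000
δ_product = -24.57 per mil

-24.6 per mil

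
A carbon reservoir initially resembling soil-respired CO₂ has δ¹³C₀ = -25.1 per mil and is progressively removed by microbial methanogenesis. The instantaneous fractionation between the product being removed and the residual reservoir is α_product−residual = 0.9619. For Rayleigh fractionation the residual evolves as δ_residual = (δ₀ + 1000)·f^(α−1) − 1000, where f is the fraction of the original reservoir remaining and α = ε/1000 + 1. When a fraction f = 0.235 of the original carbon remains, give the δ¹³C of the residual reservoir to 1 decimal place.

Rayleigh residual: δ_res = (δ₀ + 1000)·f^(α−1) − 1000
α − 1 = -0.03810
f^(α−1) = 0.235^(-0.03810) = 1.056726
δ_res = (-25.1 + 1000) × 1.056726 − 1000 = 1030.202 − 1000 = 30.20 per mil

30.2 per mil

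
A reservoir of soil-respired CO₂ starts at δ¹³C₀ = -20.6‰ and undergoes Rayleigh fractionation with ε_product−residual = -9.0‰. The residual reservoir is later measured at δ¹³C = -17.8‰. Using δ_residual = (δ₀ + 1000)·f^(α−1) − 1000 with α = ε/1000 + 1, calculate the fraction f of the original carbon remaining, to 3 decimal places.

α − 1 = ε/1000 = -0.0090
(δ_res + 1000)/(δ₀ + 1000) = (-17.8 + 1000)/(-20.6 + 1000) = 982.2/979.4 = 1.002859
f = 1.002859^(1/-0.0090) = exp(ln(1.002859)/-0.0090) = exp(0.00285/-0.0090)
f = exp(-0.3172) = 0.7282

0.728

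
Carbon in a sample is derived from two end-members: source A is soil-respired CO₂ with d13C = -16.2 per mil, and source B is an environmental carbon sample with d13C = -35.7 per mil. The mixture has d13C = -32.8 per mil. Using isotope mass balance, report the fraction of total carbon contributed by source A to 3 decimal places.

δ_mix = f_A·δ_A + (1 − f_A)·δ_B  ⇒  f_A = (δ_mix − δ_B)/(δ_A − δ_B)
f_A = (-32.8 − (-35.7)) / (-16.2 − (-35.7))
f_A = 2.9 / 19.5 = 0.1487

0.149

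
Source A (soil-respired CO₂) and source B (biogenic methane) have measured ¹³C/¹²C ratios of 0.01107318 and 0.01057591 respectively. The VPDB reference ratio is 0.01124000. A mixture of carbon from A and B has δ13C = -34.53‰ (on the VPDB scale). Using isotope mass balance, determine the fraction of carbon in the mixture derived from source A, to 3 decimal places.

0.555

δ_A = (0.01107318/0.01124000 − 1)×1000 = (0.985158 − 1)×1000 = -14.842‰
δ_B = (0.01057591/0.01124000 − 1)×1000 = (0.940917 − 1)×1000 = -59.083‰
f_A = (δ_mix − δ_B)/(δ_A − δ_B) = (-34.53 − (-59.083))/(-14.842 − (-59.083))
f_A = 24.553 / 44.241 = 0.5550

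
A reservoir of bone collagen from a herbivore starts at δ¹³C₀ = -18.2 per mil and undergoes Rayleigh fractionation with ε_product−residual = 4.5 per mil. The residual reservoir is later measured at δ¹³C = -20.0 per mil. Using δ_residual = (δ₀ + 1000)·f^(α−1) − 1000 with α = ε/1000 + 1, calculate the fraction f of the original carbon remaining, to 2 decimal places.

α − 1 = ε/1000 = 0.0045
(δ_res + 1000)/(δ₀ + 1000) = (-20.0 + 1000)/(-18.2 + 1000) = 980.0/981.8 = 0.998167
f = 0.998167^(1/0.0045) = exp(ln(0.998167)/0.0045) = exp(-0.00184/0.0045)
f = exp(-0.4078) = 0.6651

0.67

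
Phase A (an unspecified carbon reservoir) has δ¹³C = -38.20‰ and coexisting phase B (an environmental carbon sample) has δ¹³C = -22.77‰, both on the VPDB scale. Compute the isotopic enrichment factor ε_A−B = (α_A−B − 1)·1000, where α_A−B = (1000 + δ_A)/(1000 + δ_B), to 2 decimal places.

α_A−B = (1000 + -38.20) / (1000 + -22.77) = 961.80 / 977.23 = 0.984210
ε_A−B = (0.984210 − 1) × 1000 = -15.790‰
(The approximation ε ≈ δ_A − δ_B would give -15.43‰.)

-15.79‰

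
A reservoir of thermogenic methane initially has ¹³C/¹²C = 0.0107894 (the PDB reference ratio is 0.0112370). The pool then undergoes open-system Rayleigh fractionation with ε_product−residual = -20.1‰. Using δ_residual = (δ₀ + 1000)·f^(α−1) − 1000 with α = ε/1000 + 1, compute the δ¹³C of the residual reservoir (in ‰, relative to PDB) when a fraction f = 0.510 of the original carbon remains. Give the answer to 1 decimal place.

-26.7‰

δ₀ = (0.0107894/0.0112370 − 1)×1000 = (0.960167 − 1)×1000 = -39.833‰
α − 1 = ε/1000 = -0.0201
f^(α−1) = 0.510^(-0.0201) = 1.013626
δ_res = (-39.833 + 1000) × 1.013626 − 1000 = 973.251 − 1000 = -26.75‰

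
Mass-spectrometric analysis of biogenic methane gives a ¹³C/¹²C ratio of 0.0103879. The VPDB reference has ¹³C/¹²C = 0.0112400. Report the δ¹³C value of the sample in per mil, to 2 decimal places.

δ¹³C = (R_sample / R_standard − 1) × 1000
R_sample / R_standard = 0.0103879 / 0.0112400 = 0.924190
δ¹³C = (0.924190 − 1) × 1000 = -75.810 per mil

-75.81 per mil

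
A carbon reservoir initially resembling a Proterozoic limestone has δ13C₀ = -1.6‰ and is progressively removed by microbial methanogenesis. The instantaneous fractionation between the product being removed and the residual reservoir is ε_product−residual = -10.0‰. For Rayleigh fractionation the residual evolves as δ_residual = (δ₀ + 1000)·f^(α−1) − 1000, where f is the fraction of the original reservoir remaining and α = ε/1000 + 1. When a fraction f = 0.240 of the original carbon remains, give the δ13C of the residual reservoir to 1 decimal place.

Rayleigh residual: δ_res = (δ₀ + 1000)·f^(α−1) − 1000
α = ε/1000 + 1 = 0.99000, so α − 1 = -0.01000
f^(α−1) = 0.240^(-0.01000) = 1.014373
δ_res = (-1.6 + 1000) × 1.014373 − 1000 = 1012.750 − 1000 = 12.75‰

12.8‰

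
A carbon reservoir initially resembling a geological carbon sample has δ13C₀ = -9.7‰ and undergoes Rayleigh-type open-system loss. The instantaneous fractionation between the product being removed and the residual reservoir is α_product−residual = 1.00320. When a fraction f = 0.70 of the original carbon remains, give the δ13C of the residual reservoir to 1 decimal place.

Rayleigh residual: δ_res = (δ₀ + 1000)·f^(α−1) − 1000
α − 1 = 0.00320
f^(α−1) = 0.70^(0.00320) = 0.998859
δ_res = (-9.7 + 1000) × 0.998859 − 1000 = 989.170 − 1000 = -10.83‰

-10.8‰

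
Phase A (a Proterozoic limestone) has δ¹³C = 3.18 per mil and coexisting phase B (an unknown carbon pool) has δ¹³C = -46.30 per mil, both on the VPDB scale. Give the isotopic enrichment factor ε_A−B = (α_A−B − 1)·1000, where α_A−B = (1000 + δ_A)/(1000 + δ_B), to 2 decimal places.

51.88 per mil

α_A−B = (1000 + 3.18) / (1000 + -46.30) = 1003.18 / 953.70 = 1.051882
ε_A−B = (1.051882 − 1) × 1000 = 51.882 per mil
(The approximation ε ≈ δ_A − δ_B would give 49.48 per mil.)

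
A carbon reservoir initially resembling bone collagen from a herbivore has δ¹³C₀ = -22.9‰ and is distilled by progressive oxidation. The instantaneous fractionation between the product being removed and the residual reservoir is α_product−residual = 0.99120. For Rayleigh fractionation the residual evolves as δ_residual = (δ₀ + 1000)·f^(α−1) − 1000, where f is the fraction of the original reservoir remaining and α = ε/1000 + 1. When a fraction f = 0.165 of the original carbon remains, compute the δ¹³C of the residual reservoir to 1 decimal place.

Rayleigh residual: δ_res = (δ₀ + 1000)·f^(α−1) − 1000
α − 1 = -0.00880
f^(α−1) = 0.165^(-0.00880) = 1.015982
δ_res = (-22.9 + 1000) × 1.015982 − 1000 = 992.716 − 1000 = -7.28‰

-7.3‰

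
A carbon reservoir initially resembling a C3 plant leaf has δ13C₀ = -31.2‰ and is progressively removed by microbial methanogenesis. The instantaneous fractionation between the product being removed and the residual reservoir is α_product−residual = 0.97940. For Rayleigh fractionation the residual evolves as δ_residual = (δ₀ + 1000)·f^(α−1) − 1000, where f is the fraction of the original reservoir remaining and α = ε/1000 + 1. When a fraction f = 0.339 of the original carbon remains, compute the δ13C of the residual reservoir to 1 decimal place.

-9.4‰

Rayleigh residual: δ_res = (δ₀ + 1000)·f^(α−1) − 1000
α − 1 = -0.02060
f^(α−1) = 0.339^(-0.02060) = 1.022534
δ_res = (-31.2 + 1000) × 1.022534 − 1000 = 990.631 − 1000 = -9.37‰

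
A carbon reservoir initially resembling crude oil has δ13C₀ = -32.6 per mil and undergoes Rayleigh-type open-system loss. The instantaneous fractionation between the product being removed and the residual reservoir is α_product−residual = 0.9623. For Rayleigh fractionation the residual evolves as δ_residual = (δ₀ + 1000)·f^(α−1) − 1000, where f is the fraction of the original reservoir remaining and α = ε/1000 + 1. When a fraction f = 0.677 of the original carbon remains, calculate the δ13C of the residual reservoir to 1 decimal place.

-18.3 per mil

Rayleigh residual: δ_res = (δ₀ + 1000)·f^(α−1) − 1000
α − 1 = -0.03770
f^(α−1) = 0.677^(-0.03770) = 1.014815
δ_res = (-32.6 + 1000) × 1.014815 − 1000 = 981.732 − 1000 = -18.27 per mil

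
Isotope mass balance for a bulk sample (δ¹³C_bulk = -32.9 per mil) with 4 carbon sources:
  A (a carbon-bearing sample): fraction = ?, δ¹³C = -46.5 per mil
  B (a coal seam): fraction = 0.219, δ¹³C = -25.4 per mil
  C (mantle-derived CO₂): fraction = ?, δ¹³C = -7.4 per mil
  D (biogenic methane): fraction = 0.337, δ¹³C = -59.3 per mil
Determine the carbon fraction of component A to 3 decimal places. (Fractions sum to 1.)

Let f_A and f_C be the unknown fractions; fractions sum to 1 so f_A + f_C = 0.444.
Mass balance: Σ fᵢ·δᵢ = δ_bulk ⇒ f_A·(-46.5) + f_C·(-7.4) = -32.9 − (-25.547) = -7.353
Substitute f_C = 0.444 − f_A:
f_A·(-46.5 − -7.4) = -7.353 − 0.444×(-7.4) = -4.068
f_A = -4.068 / -39.1 = 0.1040

0.104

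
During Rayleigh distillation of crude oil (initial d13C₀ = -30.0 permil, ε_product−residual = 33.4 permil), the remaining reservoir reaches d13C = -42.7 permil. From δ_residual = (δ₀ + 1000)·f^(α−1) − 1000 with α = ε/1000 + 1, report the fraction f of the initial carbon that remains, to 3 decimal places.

α − 1 = ε/1000 = 0.0334
(δ_res + 1000)/(δ₀ + 1000) = (-42.7 + 1000)/(-30.0 + 1000) = 957.3/970.0 = 0.986907
f = 0.986907^(1/0.0334) = exp(ln(0.986907)/0.0334) = exp(-0.01318/0.0334)
f = exp(-0.3946) = 0.6740

0.674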